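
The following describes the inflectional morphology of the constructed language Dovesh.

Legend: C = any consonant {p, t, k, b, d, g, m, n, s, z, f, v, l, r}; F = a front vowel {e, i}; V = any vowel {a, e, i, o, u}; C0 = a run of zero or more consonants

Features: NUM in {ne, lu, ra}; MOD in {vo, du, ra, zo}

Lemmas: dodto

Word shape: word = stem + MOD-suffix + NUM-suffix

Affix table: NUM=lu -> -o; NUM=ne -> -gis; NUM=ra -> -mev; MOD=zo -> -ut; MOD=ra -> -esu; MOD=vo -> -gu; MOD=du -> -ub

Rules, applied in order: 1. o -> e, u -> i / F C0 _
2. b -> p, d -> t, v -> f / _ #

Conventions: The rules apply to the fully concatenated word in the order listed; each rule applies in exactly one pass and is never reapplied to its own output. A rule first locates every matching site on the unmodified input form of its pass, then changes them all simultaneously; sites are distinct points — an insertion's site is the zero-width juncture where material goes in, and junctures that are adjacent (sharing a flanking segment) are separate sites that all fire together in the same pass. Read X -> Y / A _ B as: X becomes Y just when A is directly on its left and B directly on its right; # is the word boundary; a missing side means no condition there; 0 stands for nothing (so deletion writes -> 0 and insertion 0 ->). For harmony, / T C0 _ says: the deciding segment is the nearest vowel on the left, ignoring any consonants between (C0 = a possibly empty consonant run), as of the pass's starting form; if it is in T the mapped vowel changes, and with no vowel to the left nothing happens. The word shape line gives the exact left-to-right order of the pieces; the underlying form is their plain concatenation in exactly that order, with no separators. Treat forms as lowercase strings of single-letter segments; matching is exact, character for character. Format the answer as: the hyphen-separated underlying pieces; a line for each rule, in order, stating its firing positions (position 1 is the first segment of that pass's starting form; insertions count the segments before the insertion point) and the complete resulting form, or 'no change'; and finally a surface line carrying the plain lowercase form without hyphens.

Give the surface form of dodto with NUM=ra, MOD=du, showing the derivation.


underlying: dodto-ub-mev
1. o -> e, u -> i / F C0 _: no change
2. b -> p, d -> t, v -> f / _ #: fires at position(s) 10: dodtoubmef
surface: dodtoubmef


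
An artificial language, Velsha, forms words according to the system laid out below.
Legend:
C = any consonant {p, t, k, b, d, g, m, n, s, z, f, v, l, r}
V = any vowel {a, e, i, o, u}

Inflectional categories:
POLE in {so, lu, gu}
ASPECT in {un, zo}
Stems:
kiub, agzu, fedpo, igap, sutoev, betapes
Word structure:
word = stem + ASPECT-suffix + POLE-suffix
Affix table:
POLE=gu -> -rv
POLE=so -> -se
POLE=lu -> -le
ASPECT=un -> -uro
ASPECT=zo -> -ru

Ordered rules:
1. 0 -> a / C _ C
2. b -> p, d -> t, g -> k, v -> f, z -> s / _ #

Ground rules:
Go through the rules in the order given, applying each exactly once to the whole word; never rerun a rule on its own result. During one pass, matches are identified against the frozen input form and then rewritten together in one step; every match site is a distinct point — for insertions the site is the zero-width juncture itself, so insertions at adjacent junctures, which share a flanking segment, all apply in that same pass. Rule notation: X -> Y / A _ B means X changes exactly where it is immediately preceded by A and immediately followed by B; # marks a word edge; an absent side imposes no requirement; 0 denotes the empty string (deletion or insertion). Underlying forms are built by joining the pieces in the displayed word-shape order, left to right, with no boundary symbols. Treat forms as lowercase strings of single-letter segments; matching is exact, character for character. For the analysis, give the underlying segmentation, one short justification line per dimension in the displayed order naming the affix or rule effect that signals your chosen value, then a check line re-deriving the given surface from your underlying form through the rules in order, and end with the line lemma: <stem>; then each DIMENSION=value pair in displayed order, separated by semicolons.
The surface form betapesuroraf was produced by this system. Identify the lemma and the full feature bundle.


underlying: betapes-uro-rv
POLE=gu - signalled by the affix -rv
ASPECT=un - signalled by the affix -uro
check: betapesurorv -> betapesurorav -> betapesuroraf
lemma: betapes; POLE=gu; ASPECT=un


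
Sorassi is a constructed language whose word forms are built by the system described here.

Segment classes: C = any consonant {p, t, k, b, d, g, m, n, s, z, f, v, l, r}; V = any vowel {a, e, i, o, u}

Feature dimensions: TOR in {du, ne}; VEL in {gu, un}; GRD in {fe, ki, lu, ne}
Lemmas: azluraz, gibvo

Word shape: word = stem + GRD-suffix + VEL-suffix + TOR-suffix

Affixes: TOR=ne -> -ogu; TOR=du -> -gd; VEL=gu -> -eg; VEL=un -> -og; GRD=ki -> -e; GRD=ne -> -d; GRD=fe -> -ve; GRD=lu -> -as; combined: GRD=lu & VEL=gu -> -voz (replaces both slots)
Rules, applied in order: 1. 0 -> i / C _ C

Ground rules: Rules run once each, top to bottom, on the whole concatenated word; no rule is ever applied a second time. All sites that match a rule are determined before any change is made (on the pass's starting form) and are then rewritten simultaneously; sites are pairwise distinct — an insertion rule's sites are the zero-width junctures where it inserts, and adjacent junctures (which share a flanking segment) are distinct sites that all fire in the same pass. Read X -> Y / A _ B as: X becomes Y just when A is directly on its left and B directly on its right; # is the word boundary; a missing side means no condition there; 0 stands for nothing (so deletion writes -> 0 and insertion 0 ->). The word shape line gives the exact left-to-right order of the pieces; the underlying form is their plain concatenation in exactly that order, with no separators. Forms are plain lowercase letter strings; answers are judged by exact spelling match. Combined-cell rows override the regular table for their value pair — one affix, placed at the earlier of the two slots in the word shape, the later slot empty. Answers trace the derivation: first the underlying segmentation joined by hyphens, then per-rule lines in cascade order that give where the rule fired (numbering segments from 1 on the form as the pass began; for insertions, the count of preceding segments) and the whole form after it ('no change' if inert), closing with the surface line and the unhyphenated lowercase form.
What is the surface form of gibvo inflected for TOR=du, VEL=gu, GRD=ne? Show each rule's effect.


underlying: gibvo-d-eg-gd
1. 0 -> i / C _ C: inserts after position(s) 3, 8, 9: gibivodegigid
surface: gibivodegigid


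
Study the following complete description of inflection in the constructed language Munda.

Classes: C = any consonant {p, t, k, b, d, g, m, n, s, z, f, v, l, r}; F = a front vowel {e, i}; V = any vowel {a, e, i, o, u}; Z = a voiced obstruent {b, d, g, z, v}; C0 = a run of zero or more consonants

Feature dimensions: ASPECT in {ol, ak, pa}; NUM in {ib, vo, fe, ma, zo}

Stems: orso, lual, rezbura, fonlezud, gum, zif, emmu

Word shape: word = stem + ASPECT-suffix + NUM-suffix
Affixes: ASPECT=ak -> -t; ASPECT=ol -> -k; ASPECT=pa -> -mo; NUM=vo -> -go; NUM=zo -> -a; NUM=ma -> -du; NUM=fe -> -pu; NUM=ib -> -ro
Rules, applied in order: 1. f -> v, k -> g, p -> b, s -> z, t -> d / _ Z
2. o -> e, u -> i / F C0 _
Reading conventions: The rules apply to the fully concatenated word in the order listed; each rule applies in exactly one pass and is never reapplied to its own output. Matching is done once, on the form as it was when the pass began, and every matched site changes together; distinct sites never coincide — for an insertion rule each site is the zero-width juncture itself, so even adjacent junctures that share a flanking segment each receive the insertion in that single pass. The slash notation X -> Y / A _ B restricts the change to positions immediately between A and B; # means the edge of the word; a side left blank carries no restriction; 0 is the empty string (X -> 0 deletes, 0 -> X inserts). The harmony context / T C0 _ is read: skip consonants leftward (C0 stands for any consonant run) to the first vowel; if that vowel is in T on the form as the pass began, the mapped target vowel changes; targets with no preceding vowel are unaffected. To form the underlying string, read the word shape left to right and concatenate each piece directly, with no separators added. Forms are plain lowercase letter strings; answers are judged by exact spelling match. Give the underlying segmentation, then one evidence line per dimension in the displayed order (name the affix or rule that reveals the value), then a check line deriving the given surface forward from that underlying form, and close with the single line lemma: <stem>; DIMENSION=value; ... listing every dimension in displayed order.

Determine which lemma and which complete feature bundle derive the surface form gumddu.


underlying: gum-t-du
ASPECT=ak - signalled by the affix -t
NUM=ma - signalled by the affix -du
check: gumtdu -> gumddu -> gumddu
lemma: gum; ASPECT=ak; NUM=ma


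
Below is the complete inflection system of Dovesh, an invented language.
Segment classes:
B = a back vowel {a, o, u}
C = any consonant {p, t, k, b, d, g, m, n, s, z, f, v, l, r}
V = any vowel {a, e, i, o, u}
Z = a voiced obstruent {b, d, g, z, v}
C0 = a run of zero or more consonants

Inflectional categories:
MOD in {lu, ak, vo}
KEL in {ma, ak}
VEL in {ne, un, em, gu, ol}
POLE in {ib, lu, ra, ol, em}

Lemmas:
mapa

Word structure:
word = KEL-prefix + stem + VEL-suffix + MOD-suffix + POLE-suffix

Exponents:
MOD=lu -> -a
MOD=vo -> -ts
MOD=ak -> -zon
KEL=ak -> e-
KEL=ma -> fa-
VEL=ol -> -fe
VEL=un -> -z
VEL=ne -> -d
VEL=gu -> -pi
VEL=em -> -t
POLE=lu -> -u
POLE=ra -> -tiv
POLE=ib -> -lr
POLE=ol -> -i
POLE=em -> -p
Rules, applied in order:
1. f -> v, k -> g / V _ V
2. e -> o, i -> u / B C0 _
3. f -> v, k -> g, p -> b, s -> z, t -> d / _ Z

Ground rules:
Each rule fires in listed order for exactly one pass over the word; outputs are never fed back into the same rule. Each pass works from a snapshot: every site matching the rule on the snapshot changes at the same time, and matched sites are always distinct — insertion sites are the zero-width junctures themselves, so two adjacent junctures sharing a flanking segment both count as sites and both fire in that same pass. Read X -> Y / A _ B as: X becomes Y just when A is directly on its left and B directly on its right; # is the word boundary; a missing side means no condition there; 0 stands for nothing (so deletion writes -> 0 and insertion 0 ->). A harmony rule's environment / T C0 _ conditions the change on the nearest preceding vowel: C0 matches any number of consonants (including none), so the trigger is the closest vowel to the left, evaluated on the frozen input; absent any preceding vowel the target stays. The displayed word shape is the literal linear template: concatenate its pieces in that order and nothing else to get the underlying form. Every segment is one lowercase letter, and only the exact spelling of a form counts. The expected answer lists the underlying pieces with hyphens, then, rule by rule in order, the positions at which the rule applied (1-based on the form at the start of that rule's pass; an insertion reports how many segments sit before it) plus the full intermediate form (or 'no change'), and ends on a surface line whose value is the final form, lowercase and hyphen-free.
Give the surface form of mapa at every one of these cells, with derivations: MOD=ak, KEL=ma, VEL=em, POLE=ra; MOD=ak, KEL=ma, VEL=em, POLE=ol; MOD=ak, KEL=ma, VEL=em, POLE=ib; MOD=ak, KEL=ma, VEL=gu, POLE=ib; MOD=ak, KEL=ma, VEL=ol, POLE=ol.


cell MOD=ak, KEL=ma, VEL=em, POLE=ra:
underlying: fa-mapa-t-zon-tiv
1. f -> v, k -> g / V _ V: no change
2. e -> o, i -> u / B C0 _: fires at position(s) 12: famapatzontuv
3. f -> v, k -> g, p -> b, s -> z, t -> d / _ Z: fires at position(s) 7: famapadzontuv
surface: famapadzontuv

cell MOD=ak, KEL=ma, VEL=em, POLE=ol:
underlying: fa-mapa-t-zon-i
1. f -> v, k -> g / V _ V: no change
2. e -> o, i -> u / B C0 _: fires at position(s) 11: famapatzonu
3. f -> v, k -> g, p -> b, s -> z, t -> d / _ Z: fires at position(s) 7: famapadzonu
surface: famapadzonu

cell MOD=ak, KEL=ma, VEL=em, POLE=ib:
underlying: fa-mapa-t-zon-lr
1. f -> v, k -> g / V _ V: no change
2. e -> o, i -> u / B C0 _: no change
3. f -> v, k -> g, p -> b, s -> z, t -> d / _ Z: fires at position(s) 7: famapadzonlr
surface: famapadzonlr

cell MOD=ak, KEL=ma, VEL=gu, POLE=ib:
underlying: fa-mapa-pi-zon-lr
1. f -> v, k -> g / V _ V: no change
2. e -> o, i -> u / B C0 _: fires at position(s) 8: famapapuzonlr
3. f -> v, k -> g, p -> b, s -> z, t -> d / _ Z: no change
surface: famapapuzonlr

cell MOD=ak, KEL=ma, VEL=ol, POLE=ol:
underlying: fa-mapa-fe-zon-i
1. f -> v, k -> g / V _ V: fires at position(s) 7: famapavezoni
2. e -> o, i -> u / B C0 _: fires at position(s) 8, 12: famapavozonu
3. f -> v, k -> g, p -> b, s -> z, t -> d / _ Z: no change
surface: famapavozonu


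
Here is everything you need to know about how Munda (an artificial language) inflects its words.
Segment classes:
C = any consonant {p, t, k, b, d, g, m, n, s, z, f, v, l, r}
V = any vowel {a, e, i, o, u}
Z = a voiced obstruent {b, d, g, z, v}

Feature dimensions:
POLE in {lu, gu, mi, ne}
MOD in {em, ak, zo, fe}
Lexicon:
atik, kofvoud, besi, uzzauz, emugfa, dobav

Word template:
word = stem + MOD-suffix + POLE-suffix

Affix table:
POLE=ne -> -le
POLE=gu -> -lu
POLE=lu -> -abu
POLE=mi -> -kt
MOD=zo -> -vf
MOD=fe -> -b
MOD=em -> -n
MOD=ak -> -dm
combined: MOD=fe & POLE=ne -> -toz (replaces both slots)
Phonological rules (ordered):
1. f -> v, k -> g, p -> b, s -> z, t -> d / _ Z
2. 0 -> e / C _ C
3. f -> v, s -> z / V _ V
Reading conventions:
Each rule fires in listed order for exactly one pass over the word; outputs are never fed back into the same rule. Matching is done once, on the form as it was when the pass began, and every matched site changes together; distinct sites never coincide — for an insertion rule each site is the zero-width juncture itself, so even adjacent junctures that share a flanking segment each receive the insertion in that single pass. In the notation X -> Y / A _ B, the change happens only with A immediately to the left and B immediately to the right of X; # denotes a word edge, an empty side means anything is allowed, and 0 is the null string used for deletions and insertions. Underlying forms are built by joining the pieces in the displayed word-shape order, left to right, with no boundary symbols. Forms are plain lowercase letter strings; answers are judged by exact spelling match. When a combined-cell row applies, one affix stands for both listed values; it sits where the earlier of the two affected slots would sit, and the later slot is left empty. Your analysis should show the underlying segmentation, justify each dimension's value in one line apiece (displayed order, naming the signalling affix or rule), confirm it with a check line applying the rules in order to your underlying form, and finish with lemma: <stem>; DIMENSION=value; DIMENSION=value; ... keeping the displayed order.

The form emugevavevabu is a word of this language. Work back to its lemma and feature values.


underlying: emugfa-vf-abu
POLE=lu - signalled by the affix -abu
MOD=zo - signalled by the affix -vf
check: emugfavfabu -> emugfavfabu -> emugefavefabu -> emugevavevabu
lemma: emugfa; POLE=lu; MOD=zo


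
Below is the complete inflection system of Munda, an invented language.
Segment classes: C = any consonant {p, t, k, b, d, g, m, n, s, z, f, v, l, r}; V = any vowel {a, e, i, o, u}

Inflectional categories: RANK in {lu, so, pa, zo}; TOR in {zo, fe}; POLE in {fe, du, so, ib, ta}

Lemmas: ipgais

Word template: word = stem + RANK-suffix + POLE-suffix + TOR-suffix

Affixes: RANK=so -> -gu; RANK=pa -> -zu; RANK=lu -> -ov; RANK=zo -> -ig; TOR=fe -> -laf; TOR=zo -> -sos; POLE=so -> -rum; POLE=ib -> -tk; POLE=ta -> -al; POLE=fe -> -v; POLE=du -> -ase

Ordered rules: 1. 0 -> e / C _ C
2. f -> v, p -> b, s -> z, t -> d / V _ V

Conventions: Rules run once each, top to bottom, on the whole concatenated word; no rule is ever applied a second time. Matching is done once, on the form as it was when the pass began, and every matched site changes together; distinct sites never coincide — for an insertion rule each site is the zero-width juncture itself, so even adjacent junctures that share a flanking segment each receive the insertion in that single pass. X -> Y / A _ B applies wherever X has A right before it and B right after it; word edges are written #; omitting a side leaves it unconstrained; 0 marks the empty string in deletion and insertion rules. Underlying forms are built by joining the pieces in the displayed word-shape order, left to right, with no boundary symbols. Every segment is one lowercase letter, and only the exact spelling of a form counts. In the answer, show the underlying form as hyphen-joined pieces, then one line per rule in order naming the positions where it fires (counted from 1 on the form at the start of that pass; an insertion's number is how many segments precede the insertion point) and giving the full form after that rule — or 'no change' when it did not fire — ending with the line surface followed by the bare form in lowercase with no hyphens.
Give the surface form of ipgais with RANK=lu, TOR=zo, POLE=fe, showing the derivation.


underlying: ipgais-ov-v-sos
1. 0 -> e / C _ C: inserts after position(s) 2, 8, 9: ipegaisovevesos
2. f -> v, p -> b, s -> z, t -> d / V _ V: fires at position(s) 2, 7, 13: ibegaizovevezos
surface: ibegaizovevezos


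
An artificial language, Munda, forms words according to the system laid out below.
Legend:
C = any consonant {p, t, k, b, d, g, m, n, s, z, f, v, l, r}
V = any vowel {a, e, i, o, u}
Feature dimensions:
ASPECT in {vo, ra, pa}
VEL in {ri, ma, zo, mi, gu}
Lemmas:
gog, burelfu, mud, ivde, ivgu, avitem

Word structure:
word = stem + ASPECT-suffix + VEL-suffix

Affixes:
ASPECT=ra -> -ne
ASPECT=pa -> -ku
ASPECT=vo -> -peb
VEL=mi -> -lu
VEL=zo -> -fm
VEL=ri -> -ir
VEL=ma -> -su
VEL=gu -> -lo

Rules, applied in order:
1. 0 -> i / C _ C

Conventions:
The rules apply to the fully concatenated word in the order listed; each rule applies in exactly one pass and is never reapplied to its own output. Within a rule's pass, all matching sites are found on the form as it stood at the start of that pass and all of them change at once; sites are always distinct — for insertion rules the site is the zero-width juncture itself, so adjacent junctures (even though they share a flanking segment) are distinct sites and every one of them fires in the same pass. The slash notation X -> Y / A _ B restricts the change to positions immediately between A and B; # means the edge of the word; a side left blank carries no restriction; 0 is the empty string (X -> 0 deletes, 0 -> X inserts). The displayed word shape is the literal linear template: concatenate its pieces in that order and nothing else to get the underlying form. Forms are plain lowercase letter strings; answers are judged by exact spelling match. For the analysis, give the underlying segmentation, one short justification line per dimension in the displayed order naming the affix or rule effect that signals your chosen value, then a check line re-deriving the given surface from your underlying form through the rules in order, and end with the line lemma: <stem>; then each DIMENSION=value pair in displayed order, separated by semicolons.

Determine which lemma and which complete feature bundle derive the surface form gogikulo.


underlying: gog-ku-lo
ASPECT=pa - signalled by the affix -ku
VEL=gu - signalled by the affix -lo
check: gogkulo -> gogikulo
lemma: gog; ASPECT=pa; VEL=gu


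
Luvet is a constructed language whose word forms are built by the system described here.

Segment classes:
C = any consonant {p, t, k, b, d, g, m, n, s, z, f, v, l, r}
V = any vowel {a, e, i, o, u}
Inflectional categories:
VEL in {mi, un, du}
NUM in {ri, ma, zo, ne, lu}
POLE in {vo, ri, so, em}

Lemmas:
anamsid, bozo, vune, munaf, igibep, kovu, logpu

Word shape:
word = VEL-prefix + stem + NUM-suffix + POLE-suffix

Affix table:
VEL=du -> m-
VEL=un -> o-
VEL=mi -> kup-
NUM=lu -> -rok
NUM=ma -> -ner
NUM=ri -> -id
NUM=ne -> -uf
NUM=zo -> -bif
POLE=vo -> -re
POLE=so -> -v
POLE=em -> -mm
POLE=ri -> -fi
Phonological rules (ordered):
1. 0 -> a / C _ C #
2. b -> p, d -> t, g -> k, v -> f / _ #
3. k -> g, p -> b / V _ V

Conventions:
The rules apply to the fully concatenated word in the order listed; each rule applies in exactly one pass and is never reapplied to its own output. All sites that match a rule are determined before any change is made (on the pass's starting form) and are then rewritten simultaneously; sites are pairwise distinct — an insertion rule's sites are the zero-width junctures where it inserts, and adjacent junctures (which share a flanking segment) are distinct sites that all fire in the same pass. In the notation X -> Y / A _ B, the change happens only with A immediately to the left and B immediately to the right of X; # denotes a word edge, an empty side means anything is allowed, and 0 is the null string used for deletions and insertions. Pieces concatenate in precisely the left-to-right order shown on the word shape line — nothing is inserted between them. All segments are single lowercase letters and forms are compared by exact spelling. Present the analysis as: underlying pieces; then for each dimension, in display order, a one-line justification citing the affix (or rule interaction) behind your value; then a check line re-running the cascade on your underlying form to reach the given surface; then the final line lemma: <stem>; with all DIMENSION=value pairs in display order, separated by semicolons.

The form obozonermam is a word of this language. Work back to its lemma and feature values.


underlying: o-bozo-ner-mm
VEL=un - signalled by the affix o-
NUM=ma - signalled by the affix -ner
POLE=em - signalled by the affix -mm
check: obozonermm -> obozonermam -> obozonermam -> obozonermam
lemma: bozo; VEL=un; NUM=ma; POLE=em


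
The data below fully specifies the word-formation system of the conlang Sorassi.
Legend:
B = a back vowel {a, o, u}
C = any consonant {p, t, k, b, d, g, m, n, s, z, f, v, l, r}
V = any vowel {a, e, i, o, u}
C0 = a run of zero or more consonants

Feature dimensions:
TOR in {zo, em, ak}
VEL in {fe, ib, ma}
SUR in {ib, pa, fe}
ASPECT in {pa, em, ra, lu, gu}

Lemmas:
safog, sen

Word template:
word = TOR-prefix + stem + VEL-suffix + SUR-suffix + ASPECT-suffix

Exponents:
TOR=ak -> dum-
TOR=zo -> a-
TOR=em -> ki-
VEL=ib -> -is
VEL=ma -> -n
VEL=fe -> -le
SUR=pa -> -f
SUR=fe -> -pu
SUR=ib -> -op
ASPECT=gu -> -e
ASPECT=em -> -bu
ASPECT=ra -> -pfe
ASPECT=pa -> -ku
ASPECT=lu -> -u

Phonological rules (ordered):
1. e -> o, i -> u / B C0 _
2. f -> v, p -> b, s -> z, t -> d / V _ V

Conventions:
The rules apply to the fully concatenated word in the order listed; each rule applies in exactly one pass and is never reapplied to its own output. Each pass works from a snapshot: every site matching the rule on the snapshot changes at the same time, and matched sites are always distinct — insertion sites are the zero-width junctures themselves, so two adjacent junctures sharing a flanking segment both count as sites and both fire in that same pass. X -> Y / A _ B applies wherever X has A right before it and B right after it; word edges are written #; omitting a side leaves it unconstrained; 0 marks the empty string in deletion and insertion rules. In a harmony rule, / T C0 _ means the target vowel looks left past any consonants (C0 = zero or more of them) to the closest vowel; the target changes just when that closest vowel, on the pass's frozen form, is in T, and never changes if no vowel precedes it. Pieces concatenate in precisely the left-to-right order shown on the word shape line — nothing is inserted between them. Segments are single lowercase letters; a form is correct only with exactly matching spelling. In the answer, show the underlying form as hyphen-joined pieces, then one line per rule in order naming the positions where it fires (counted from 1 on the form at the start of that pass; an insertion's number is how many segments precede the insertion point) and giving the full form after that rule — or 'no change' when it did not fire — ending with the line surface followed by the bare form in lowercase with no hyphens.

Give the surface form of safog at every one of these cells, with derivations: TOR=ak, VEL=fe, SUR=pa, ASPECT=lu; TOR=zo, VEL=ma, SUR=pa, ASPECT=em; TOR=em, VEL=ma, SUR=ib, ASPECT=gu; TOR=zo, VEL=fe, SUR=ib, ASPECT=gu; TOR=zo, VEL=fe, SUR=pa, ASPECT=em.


cell TOR=ak, VEL=fe, SUR=pa, ASPECT=lu:
underlying: dum-safog-le-f-u
1. e -> o, i -> u / B C0 _: fires at position(s) 10: dumsafoglofu
2. f -> v, p -> b, s -> z, t -> d / V _ V: fires at position(s) 6, 11: dumsavoglovu
surface: dumsavoglovu

cell TOR=zo, VEL=ma, SUR=pa, ASPECT=em:
underlying: a-safog-n-f-bu
1. e -> o, i -> u / B C0 _: no change
2. f -> v, p -> b, s -> z, t -> d / V _ V: fires at position(s) 2, 4: azavognfbu
surface: azavognfbu

cell TOR=em, VEL=ma, SUR=ib, ASPECT=gu:
underlying: ki-safog-n-op-e
1. e -> o, i -> u / B C0 _: fires at position(s) 11: kisafognopo
2. f -> v, p -> b, s -> z, t -> d / V _ V: fires at position(s) 3, 5, 10: kizavognobo
surface: kizavognobo

cell TOR=zo, VEL=fe, SUR=ib, ASPECT=gu:
underlying: a-safog-le-op-e
1. e -> o, i -> u / B C0 _: fires at position(s) 8, 11: asafogloopo
2. f -> v, p -> b, s -> z, t -> d / V _ V: fires at position(s) 2, 4, 10: azavogloobo
surface: azavogloobo

cell TOR=zo, VEL=fe, SUR=pa, ASPECT=em:
underlying: a-safog-le-f-bu
1. e -> o, i -> u / B C0 _: fires at position(s) 8: asafoglofbu
2. f -> v, p -> b, s -> z, t -> d / V _ V: fires at position(s) 2, 4: azavoglofbu
surface: azavoglofbu


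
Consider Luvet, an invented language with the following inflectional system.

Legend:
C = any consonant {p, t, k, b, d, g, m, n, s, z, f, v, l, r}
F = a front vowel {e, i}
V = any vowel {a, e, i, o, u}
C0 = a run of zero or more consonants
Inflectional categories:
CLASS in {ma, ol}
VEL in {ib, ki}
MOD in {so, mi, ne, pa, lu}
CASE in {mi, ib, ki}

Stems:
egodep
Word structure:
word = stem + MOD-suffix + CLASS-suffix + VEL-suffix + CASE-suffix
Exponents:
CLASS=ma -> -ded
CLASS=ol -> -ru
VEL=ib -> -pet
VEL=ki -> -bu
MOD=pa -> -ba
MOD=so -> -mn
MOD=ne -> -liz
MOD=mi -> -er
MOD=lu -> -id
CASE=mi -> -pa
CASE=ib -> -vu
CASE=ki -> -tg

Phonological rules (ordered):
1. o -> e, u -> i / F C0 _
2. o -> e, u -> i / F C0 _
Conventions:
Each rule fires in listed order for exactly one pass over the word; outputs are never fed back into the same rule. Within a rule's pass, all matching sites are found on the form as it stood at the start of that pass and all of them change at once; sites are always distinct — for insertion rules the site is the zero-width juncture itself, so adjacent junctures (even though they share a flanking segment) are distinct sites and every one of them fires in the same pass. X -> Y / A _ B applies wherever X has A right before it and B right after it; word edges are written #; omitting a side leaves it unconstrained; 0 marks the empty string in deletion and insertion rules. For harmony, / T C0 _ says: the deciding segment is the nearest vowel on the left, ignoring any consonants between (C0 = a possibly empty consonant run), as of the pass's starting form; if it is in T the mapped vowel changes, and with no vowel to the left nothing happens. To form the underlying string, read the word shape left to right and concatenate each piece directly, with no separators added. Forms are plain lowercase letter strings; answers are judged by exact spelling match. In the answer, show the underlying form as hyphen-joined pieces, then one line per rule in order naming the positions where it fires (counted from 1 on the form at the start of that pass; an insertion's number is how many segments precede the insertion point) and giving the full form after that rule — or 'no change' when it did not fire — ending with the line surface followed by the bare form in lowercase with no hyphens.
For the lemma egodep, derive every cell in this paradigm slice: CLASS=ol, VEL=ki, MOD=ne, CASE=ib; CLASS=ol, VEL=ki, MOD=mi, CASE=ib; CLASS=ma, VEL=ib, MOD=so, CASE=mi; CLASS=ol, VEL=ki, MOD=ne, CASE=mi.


cell CLASS=ol, VEL=ki, MOD=ne, CASE=ib:
underlying: egodep-liz-ru-bu-vu
1. o -> e, u -> i / F C0 _: fires at position(s) 3, 11: egedeplizribuvu
2. o -> e, u -> i / F C0 _: fires at position(s) 13: egedeplizribivu
surface: egedeplizribivu

cell CLASS=ol, VEL=ki, MOD=mi, CASE=ib:
underlying: egodep-er-ru-bu-vu
1. o -> e, u -> i / F C0 _: fires at position(s) 3, 10: egedeperribuvu
2. o -> e, u -> i / F C0 _: fires at position(s) 12: egedeperribivu
surface: egedeperribivu

cell CLASS=ma, VEL=ib, MOD=so, CASE=mi:
underlying: egodep-mn-ded-pet-pa
1. o -> e, u -> i / F C0 _: fires at position(s) 3: egedepmndedpetpa
2. o -> e, u -> i / F C0 _: no change
surface: egedepmndedpetpa

cell CLASS=ol, VEL=ki, MOD=ne, CASE=mi:
underlying: egodep-liz-ru-bu-pa
1. o -> e, u -> i / F C0 _: fires at position(s) 3, 11: egedeplizribupa
2. o -> e, u -> i / F C0 _: fires at position(s) 13: egedeplizribipa
surface: egedeplizribipa


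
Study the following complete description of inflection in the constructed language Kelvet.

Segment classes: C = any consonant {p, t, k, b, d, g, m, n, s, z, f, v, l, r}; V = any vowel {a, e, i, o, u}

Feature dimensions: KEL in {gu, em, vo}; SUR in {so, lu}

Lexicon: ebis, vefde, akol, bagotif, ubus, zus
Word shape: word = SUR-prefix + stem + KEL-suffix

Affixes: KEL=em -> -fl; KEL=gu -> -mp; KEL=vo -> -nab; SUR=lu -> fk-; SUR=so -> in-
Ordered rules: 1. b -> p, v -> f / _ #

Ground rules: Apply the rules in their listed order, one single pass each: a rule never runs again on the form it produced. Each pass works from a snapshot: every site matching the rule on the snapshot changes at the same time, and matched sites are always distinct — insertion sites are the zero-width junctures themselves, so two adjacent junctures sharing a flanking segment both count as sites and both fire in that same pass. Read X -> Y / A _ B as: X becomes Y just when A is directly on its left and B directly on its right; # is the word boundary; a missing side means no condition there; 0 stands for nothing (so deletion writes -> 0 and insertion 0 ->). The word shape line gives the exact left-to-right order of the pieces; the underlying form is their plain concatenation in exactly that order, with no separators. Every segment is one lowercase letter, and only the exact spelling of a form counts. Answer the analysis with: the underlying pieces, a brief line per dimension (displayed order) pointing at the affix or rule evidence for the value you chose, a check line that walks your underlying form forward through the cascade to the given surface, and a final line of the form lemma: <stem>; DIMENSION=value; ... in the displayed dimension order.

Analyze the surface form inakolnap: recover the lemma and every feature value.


underlying: in-akol-nab
KEL=vo - signalled by the affix -nab
SUR=so - signalled by the affix in-
check: inakolnab -> inakolnap
lemma: akol; KEL=vo; SUR=so


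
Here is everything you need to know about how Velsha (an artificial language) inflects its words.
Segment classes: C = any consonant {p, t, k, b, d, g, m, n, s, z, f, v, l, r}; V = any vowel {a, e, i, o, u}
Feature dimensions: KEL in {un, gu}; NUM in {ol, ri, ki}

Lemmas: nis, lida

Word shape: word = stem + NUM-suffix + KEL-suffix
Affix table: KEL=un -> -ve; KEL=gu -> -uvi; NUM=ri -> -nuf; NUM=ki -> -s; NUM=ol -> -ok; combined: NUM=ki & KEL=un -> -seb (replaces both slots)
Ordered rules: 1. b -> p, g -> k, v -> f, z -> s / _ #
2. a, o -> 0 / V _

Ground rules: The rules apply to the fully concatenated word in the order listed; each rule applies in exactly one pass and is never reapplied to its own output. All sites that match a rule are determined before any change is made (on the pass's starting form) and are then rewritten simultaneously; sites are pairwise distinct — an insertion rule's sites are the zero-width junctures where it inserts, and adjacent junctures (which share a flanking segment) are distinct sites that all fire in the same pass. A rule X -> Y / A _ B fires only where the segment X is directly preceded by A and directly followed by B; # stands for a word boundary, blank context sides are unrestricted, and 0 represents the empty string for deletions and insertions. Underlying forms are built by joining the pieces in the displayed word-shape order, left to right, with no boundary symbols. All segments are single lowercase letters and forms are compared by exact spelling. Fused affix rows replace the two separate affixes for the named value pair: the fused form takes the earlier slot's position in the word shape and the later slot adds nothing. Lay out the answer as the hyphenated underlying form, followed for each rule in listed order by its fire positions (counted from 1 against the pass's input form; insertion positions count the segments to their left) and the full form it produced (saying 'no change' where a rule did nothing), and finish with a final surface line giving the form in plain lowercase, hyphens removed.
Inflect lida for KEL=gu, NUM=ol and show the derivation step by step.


underlying: lida-ok-uvi
1. b -> p, g -> k, v -> f, z -> s / _ #: no change
2. a, o -> 0 / V _: fires at position(s) 5: lidakuvi
surface: lidakuvi


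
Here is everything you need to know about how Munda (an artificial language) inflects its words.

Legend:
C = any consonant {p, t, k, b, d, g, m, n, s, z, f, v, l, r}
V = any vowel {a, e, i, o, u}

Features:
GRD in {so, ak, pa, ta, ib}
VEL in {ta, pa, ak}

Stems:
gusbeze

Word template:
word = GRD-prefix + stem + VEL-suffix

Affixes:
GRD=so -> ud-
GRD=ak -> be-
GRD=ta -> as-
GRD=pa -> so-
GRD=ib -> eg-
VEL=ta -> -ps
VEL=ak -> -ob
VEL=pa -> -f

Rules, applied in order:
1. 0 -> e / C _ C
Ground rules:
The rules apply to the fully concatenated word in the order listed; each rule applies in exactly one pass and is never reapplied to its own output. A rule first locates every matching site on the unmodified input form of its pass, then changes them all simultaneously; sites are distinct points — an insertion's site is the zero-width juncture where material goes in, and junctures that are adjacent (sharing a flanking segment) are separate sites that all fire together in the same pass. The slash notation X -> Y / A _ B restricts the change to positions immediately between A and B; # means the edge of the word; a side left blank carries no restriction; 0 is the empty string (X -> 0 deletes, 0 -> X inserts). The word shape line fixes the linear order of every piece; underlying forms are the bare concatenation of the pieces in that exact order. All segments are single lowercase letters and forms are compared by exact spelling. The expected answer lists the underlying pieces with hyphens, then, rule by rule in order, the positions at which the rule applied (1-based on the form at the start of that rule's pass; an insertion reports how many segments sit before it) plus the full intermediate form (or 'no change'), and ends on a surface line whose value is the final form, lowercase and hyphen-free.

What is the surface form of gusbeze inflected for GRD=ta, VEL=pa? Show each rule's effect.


underlying: as-gusbeze-f
1. 0 -> e / C _ C: inserts after position(s) 2, 5: asegusebezef
surface: asegusebezef


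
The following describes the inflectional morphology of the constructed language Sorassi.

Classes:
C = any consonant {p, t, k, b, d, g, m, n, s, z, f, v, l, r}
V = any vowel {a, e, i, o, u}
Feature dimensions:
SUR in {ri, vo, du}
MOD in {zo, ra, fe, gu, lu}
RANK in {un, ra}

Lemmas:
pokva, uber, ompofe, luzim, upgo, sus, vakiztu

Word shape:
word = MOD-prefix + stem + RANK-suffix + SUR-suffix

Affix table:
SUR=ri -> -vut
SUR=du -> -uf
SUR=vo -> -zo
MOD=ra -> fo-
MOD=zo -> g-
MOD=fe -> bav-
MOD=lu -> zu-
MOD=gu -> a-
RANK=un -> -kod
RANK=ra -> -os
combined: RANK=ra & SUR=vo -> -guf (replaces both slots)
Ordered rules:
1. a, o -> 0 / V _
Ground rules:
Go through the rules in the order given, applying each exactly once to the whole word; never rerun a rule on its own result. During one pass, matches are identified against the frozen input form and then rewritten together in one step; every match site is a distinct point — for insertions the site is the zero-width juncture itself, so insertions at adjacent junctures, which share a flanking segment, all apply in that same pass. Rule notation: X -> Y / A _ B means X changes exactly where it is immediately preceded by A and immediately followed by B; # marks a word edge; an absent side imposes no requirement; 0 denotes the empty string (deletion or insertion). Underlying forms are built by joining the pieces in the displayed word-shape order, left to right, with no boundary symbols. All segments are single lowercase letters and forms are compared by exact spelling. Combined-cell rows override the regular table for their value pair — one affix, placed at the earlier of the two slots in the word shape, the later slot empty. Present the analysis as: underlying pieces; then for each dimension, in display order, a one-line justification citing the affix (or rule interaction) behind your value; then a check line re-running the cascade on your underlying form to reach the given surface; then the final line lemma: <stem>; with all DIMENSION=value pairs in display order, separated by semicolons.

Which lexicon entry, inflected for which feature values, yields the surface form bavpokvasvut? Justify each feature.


underlying: bav-pokva-os-vut
SUR=ri - signalled by the affix -vut
MOD=fe - signalled by the affix bav-
RANK=ra - signalled by the affix -os
check: bavpokvaosvut -> bavpokvasvut
lemma: pokva; SUR=ri; MOD=fe; RANK=ra


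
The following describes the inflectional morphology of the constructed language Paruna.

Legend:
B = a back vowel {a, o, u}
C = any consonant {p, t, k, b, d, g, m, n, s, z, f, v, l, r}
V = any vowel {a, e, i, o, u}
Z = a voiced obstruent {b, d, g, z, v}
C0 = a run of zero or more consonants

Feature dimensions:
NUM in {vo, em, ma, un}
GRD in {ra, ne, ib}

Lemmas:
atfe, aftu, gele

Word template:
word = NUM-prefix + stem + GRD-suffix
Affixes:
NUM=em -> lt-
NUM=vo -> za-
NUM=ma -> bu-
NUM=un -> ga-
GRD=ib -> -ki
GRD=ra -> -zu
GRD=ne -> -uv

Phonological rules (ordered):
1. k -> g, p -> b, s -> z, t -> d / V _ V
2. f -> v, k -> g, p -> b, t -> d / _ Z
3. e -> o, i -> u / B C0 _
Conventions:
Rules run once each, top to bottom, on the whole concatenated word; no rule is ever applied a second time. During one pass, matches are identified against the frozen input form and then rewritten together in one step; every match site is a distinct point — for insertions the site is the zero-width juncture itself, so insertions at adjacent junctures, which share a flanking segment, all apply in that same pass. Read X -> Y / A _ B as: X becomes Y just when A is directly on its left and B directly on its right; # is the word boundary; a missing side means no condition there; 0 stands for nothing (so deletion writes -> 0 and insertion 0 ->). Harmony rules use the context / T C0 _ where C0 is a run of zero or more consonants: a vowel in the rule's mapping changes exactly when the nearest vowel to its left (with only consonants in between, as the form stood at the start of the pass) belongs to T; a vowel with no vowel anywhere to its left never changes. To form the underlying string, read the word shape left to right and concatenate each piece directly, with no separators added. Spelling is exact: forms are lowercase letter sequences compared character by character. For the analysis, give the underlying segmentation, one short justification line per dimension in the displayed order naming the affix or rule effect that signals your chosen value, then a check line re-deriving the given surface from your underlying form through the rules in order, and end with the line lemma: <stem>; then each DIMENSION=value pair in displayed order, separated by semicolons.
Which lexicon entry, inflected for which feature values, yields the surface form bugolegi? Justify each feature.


underlying: bu-gele-ki
NUM=ma - signalled by the affix bu-
GRD=ib - signalled by the affix -ki
check: bugeleki -> bugelegi -> bugelegi -> bugolegi
lemma: gele; NUM=ma; GRD=ib
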